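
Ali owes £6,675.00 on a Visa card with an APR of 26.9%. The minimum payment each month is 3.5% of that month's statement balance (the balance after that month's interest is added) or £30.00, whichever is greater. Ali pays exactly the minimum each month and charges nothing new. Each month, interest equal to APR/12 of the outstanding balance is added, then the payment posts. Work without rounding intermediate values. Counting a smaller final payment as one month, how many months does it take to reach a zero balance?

199 months

Monthly rate r = 26.9%/12 = 2.24167% = 0.0224167.
While 3.5% of the post-interest balance exceeds £30.00, each month B ← (B·(1+r))·(1 − 0.035), i.e. B shrinks by the factor (1+r)·0.965 = 0.98663.
This holds for months 1–155. Entering month 156 the balance is £828.92; 3.5% of the post-interest balance is now below £30.00, so the flat £30.00 minimum applies from here.
From month 156 a fixed £30.00 at rate r clears £828.92 in 44 more payments. Total: 155 + 44 = 199 months.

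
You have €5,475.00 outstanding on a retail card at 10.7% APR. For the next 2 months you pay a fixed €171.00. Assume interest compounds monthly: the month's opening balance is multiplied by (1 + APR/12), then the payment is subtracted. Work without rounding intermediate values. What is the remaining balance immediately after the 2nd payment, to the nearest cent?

Monthly rate r = 10.7%/12 = 0.891667% = 0.00891667.
Each month: B ← B·(1+r) − €171.00.
Month 1: interest €48.82; balance after payment €5,352.82.
Month 2: interest €47.73; balance after payment €5,229.55.

€5,229.55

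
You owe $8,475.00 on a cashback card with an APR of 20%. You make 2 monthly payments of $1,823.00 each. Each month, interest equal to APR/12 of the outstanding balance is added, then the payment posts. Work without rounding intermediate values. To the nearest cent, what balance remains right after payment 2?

$5,083.47

Monthly rate r = 20%/12 = 1.66667% = 0.0166667.
Each month: B ← B·(1+r) − $1,823.00.
Month 1: interest $141.25; balance after payment $6,793.25.
Month 2: interest $113.22; balance after payment $5,083.47.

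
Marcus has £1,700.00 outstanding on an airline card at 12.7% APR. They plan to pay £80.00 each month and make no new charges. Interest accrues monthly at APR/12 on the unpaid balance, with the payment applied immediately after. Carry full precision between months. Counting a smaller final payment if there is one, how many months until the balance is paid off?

25 payments

Monthly rate r = 12.7%/12 = 1.05833% = 0.0105833.
Recurrence: B ← B·(1+r) − £80.00.
Month 1: interest £17.99; balance after payment £1,637.99.
Month 2: interest £17.34; balance after payment £1,575.33.
Closed form: n = −ln(1 − rB₀/P)/ln(1+r) = −ln(0.7751)/ln(1.01058) ≈ 24.199, so the balance reaches zero during payment 25.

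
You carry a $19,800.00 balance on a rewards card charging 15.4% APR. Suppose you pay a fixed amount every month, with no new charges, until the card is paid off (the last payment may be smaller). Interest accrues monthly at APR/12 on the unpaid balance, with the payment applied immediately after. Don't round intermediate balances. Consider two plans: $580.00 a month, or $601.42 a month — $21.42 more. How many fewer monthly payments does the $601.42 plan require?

2 fewer payments

Monthly rate r = 15.4%/12 = 1.28333% = 0.0128333.
At $580.00/mo: n = ⌈−ln(1 − rB₀/P)/ln(1+r)⌉ = 46 payments (last $119.40); total interest = total paid − $19,800.00 = $6,419.40.
At $601.42/mo: 44 payments (last $34.38); total interest $6,095.44.
Payments saved = 46 − 44 = 2.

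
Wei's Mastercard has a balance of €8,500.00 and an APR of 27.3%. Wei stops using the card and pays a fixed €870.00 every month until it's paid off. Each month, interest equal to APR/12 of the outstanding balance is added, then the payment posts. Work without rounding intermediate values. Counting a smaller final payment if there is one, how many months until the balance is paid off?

Monthly rate r = 27.3%/12 = 2.275% = 0.02275.
Recurrence: B ← B·(1+r) − €870.00.
Month 1: interest €193.38; balance after payment €7,823.38.
Month 2: interest €177.98; balance after payment €7,131.36.
Closed form: n = −ln(1 − rB₀/P)/ln(1+r) = −ln(0.77773)/ln(1.02275) ≈ 11.175, so the balance reaches zero during payment 12.

12 payments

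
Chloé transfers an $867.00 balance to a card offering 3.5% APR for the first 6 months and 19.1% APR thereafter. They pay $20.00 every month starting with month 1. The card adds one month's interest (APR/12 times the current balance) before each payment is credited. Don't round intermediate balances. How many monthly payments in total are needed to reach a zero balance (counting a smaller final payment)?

Promo months 1–6 at r₀ = 3.5%/12 = 0.00291667; months 7+ at r₁ = 19.1%/12 = 0.0159167.
After month 6: iterate B ← B·(1+r₀) − $20.00 for 6 months → $761.41.
Then at r₁ with $20.00/mo: n₂ = −ln(1 − r₁·B/P)/ln(1+r₁) ≈ 58.97 → 59 more payments.

65 payments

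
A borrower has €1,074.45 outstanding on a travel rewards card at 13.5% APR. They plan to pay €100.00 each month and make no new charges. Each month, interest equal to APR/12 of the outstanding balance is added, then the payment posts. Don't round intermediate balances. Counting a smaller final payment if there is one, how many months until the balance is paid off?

12 payments

Monthly rate r = 13.5%/12 = 1.125% = 0.01125.
Recurrence: B ← B·(1+r) − €100.00.
Month 1: interest €12.09; balance after payment €986.54.
Month 2: interest €11.10; balance after payment €897.64.
Closed form: n = −ln(1 − rB₀/P)/ln(1+r) = −ln(0.87912)/ln(1.01125) ≈ 11.516, so the balance reaches zero during payment 12.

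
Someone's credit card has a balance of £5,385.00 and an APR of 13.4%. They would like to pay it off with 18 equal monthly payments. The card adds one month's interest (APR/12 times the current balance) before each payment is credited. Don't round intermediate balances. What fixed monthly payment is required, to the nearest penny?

£331.90

Monthly rate r = 13.4%/12 = 1.11667% = 0.0111667.
Level-payment amortization: P = B₀·r / (1 − (1+r)^(−n)) = 5385.00·0.0111667 / (1 − 1.01117^(−18)).
Denominator 1 − (1+r)^(−18) = 0.181175935.
P = 60.1325 / 0.181175935 ≈ 331.90.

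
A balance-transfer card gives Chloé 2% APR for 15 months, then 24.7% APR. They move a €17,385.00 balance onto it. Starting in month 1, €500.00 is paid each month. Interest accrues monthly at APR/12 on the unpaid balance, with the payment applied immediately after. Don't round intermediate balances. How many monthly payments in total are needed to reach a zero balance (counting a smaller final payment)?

42 payments

Promo months 1–15 at r₀ = 2%/12 = 0.00166667; months 16+ at r₁ = 24.7%/12 = 0.0205833.
After month 15: iterate B ← B·(1+r₀) − €500.00 for 15 months → €10,236.60.
Then at r₁ with €500.00/mo: n₂ = −ln(1 − r₁·B/P)/ln(1+r₁) ≈ 26.86 → 27 more payments.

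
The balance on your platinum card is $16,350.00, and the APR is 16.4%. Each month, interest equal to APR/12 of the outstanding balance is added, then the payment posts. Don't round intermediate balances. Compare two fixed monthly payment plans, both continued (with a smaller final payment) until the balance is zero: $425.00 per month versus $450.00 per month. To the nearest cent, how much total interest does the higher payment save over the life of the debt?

Monthly rate r = 16.4%/12 = 1.36667% = 0.0136667.
At $425.00/mo: n = ⌈−ln(1 − rB₀/P)/ln(1+r)⌉ = 55 payments (last $408.67); total interest = total paid − $16,350.00 = $7,008.67.
At $450.00/mo: 51 payments (last $251.90); total interest $6,401.90.
Interest saved = $7,008.67 − $6,401.90 = $606.77.

$606.77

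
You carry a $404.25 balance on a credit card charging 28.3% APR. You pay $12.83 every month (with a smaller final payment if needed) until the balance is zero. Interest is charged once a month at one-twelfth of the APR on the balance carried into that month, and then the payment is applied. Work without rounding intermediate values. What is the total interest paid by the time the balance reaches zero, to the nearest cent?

Monthly rate r = 28.3%/12 = 2.35833% = 0.0235833.
Payoff takes n = ⌈−ln(1 − rB₀/P)/ln(1+r)⌉ = ⌈58.300⌉ = 59 payments; the last is $3.88.
Total paid = 58·$12.83 + $3.88 = $748.02.
Total interest = total paid − principal = $748.02 − $404.25 = $343.77.

$343.77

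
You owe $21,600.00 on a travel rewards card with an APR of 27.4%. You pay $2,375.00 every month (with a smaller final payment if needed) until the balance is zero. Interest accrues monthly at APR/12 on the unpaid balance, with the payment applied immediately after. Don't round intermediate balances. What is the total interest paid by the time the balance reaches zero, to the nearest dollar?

Monthly rate r = 27.4%/12 = 2.28333% = 0.0228333.
Payoff takes n = ⌈−ln(1 − rB₀/P)/ln(1+r)⌉ = ⌈10.310⌉ = 11 payments; the last is $742.46.
Total paid = 10·$2,375.00 + $742.46 = $24,492.46.
Total interest = total paid − principal = $24,492.46 − $21,600.00 = $2,892.46.

$2,892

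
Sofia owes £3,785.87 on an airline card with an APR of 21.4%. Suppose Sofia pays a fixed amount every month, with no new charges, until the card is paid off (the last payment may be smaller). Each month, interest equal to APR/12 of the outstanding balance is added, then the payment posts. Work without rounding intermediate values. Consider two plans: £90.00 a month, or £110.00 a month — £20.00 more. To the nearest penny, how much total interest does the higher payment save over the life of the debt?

Monthly rate r = 21.4%/12 = 1.78333% = 0.0178333.
At £90.00/mo: n = ⌈−ln(1 − rB₀/P)/ln(1+r)⌉ = 79 payments (last £41.97); total interest = total paid − £3,785.87 = £3,276.10.
At £110.00/mo: 54 payments (last £90.28); total interest £2,134.41.
Interest saved = £3,276.10 − £2,134.41 = £1,141.69.

£1,141.69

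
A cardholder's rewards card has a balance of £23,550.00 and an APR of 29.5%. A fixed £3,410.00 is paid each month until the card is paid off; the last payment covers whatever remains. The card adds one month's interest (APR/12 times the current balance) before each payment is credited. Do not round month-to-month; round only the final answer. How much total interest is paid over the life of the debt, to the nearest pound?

£2,584

Monthly rate r = 29.5%/12 = 2.45833% = 0.0245833.
Payoff takes n = ⌈−ln(1 − rB₀/P)/ln(1+r)⌉ = ⌈7.661⌉ = 8 payments; the last is £2,263.97.
Total paid = 7·£3,410.00 + £2,263.97 = £26,133.97.
Total interest = total paid − principal = £26,133.97 − £23,550.00 = £2,583.97.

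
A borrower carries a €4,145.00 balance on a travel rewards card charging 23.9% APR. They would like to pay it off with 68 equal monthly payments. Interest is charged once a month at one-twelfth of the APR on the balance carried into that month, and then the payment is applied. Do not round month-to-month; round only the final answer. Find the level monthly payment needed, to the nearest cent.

Monthly rate r = 23.9%/12 = 1.99167% = 0.0199167.
Level-payment amortization: P = B₀·r / (1 − (1+r)^(−n)) = 4145.00·0.0199167 / (1 − 1.01992^(−68)).
Denominator 1 − (1+r)^(−68) = 0.73842203.
P = 82.5546 / 0.73842203 ≈ 111.80.

€111.80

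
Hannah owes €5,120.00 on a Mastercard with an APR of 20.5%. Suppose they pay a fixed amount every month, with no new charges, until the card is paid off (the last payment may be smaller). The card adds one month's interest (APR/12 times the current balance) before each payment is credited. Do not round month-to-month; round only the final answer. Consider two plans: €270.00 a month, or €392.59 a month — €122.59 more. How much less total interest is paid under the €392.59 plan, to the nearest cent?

€398.36

Monthly rate r = 20.5%/12 = 1.70833% = 0.0170833.
At €270.00/mo: n = ⌈−ln(1 − rB₀/P)/ln(1+r)⌉ = 24 payments (last €30.37); total interest = total paid − €5,120.00 = €1,120.37.
At €392.59/mo: 15 payments (last €345.75); total interest €722.01.
Interest saved = €1,120.37 − €722.01 = €398.36.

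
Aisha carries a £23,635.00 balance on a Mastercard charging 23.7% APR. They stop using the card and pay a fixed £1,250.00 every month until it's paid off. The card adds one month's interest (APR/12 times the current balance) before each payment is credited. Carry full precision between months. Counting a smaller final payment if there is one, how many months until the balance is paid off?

Monthly rate r = 23.7%/12 = 1.975% = 0.01975.
Recurrence: B ← B·(1+r) − £1,250.00.
Month 1: interest £466.79; balance after payment £22,851.79.
Month 2: interest £451.32; balance after payment £22,053.11.
Closed form: n = −ln(1 − rB₀/P)/ln(1+r) = −ln(0.62657)/ln(1.01975) ≈ 23.904, so the balance reaches zero during payment 24.

24 months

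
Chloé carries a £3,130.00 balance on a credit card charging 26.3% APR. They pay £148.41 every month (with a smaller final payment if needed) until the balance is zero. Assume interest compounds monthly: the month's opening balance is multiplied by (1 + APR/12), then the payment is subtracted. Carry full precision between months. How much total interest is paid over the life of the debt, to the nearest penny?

£1,116.78

Monthly rate r = 26.3%/12 = 2.19167% = 0.0219167.
Payoff takes n = ⌈−ln(1 − rB₀/P)/ln(1+r)⌉ = ⌈28.613⌉ = 29 payments; the last is £91.30.
Total paid = 28·£148.41 + £91.30 = £4,246.78.
Total interest = total paid − principal = £4,246.78 − £3,130.00 = £1,116.78.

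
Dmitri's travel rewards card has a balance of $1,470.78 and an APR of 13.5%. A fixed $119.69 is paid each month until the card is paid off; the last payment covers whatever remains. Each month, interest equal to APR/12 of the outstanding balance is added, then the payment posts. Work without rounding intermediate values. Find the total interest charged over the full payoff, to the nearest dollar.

$121

Monthly rate r = 13.5%/12 = 1.125% = 0.01125.
Payoff takes n = ⌈−ln(1 − rB₀/P)/ln(1+r)⌉ = ⌈13.299⌉ = 14 payments; the last is $35.96.
Total paid = 13·$119.69 + $35.96 = $1,591.93.
Total interest = total paid − principal = $1,591.93 − $1,470.78 = $121.15.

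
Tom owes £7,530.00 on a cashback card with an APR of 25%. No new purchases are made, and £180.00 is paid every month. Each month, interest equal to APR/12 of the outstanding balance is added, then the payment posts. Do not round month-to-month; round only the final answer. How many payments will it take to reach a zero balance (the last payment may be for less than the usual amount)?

100 payments

Monthly rate r = 25%/12 = 2.08333% = 0.0208333.
Recurrence: B ← B·(1+r) − £180.00.
Month 1: interest £156.88; balance after payment £7,506.88.
Month 2: interest £156.39; balance after payment £7,483.27.
Closed form: n = −ln(1 − rB₀/P)/ln(1+r) = −ln(0.12847)/ln(1.02083) ≈ 99.521, so the balance reaches zero during payment 100.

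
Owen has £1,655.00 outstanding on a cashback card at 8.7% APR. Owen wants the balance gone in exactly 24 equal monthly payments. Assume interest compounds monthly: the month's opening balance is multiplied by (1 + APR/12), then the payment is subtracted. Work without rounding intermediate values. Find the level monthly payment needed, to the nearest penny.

£75.38

Monthly rate r = 8.7%/12 = 0.725% = 0.00725.
Level-payment amortization: P = B₀·r / (1 − (1+r)^(−n)) = 1655.00·0.00725 / (1 − 1.00725^(−24)).
Denominator 1 − (1+r)^(−24) = 0.159175467.
P = 11.9987 / 0.159175467 ≈ 75.38.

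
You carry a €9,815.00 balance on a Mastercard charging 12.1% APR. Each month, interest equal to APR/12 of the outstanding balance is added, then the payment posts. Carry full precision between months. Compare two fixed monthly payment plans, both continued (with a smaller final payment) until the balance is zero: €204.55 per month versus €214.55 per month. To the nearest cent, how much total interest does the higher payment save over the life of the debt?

€255.13

Monthly rate r = 12.1%/12 = 1.00833% = 0.0100833.
At €204.55/mo: n = ⌈−ln(1 − rB₀/P)/ln(1+r)⌉ = 66 payments (last €187.43); total interest = total paid − €9,815.00 = €3,668.18.
At €214.55/mo: 62 payments (last €140.50); total interest €3,413.05.
Interest saved = €3,668.18 − €3,413.05 = €255.13.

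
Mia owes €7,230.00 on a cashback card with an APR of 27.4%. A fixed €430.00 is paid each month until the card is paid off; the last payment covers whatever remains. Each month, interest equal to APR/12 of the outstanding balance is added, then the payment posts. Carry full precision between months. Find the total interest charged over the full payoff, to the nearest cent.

€1,996.78

Monthly rate r = 27.4%/12 = 2.28333% = 0.0228333.
Payoff takes n = ⌈−ln(1 − rB₀/P)/ln(1+r)⌉ = ⌈21.455⌉ = 22 payments; the last is €196.78.
Total paid = 21·€430.00 + €196.78 = €9,226.78.
Total interest = total paid − principal = €9,226.78 − €7,230.00 = €1,996.78.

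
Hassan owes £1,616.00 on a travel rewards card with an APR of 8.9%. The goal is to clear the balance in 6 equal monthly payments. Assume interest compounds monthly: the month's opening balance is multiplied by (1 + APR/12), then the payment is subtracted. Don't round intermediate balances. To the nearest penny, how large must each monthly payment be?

£276.37

Monthly rate r = 8.9%/12 = 0.741667% = 0.00741667.
Level-payment amortization: P = B₀·r / (1 − (1+r)^(−n)) = 1616.00·0.00741667 / (1 − 1.00742^(−6)).
Denominator 1 − (1+r)^(−6) = 0.0433673247.
P = 11.9853 / 0.0433673247 ≈ 276.37.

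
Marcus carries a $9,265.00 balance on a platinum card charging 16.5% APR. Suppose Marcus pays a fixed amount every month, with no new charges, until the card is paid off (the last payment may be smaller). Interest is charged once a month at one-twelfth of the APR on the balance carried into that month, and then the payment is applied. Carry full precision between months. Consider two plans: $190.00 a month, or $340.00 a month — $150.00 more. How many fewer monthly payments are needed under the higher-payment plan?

47 fewer payments

Monthly rate r = 16.5%/12 = 1.375% = 0.01375.
At $190.00/mo: n = ⌈−ln(1 − rB₀/P)/ln(1+r)⌉ = 82 payments (last $55.87); total interest = total paid − $9,265.00 = $6,180.87.
At $340.00/mo: 35 payments (last $129.73); total interest $2,424.73.
Payments saved = 82 − 35 = 47.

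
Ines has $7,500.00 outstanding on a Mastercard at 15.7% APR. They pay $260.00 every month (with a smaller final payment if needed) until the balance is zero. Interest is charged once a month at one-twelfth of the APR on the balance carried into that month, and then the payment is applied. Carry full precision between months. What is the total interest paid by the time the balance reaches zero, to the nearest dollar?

$1,979

Monthly rate r = 15.7%/12 = 1.30833% = 0.0130833.
Payoff takes n = ⌈−ln(1 − rB₀/P)/ln(1+r)⌉ = ⌈36.455⌉ = 37 payments; the last is $118.67.
Total paid = 36·$260.00 + $118.67 = $9,478.67.
Total interest = total paid − principal = $9,478.67 − $7,500.00 = $1,978.67.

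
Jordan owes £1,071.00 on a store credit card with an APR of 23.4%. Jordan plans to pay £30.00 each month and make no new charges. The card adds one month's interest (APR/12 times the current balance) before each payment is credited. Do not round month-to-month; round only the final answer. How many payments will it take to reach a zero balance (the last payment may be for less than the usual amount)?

62 payments

Monthly rate r = 23.4%/12 = 1.95% = 0.0195.
Recurrence: B ← B·(1+r) − £30.00.
Month 1: interest £20.88; balance after payment £1,061.88.
Month 2: interest £20.71; balance after payment £1,052.59.
Closed form: n = −ln(1 − rB₀/P)/ln(1+r) = −ln(0.30385)/ln(1.0195) ≈ 61.682, so the balance reaches zero during payment 62.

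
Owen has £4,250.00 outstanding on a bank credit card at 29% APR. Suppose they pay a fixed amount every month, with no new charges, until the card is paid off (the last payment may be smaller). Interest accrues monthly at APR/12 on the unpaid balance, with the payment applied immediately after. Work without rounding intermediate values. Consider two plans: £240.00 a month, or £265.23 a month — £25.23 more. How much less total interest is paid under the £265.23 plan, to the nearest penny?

Monthly rate r = 29%/12 = 2.41667% = 0.0241667.
At £240.00/mo: n = ⌈−ln(1 − rB₀/P)/ln(1+r)⌉ = 24 payments (last £94.23); total interest = total paid − £4,250.00 = £1,364.23.
At £265.23/mo: 21 payments (last £136.30); total interest £1,190.90.
Interest saved = £1,364.23 − £1,190.90 = £173.33.

£173.33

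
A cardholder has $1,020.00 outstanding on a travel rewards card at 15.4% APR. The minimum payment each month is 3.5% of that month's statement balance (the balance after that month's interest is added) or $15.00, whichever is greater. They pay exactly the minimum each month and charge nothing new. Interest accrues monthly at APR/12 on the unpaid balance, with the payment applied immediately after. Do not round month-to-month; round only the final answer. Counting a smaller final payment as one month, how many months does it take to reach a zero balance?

74 months

Monthly rate r = 15.4%/12 = 1.28333% = 0.0128333.
While 3.5% of the post-interest balance exceeds $15.00, each month B ← (B·(1+r))·(1 − 0.035), i.e. B shrinks by the factor (1+r)·0.965 = 0.97738.
This holds for months 1–39. Entering month 40 the balance is $417.97; 3.5% of the post-interest balance is now below $15.00, so the flat $15.00 minimum applies from here.
From month 40 a fixed $15.00 at rate r clears $417.97 in 35 more payments. Total: 39 + 35 = 74 months.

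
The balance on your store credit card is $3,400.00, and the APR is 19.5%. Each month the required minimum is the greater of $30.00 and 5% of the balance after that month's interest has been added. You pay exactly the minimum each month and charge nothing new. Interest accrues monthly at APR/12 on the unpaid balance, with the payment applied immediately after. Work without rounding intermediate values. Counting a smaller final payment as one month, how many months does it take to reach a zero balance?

Monthly rate r = 19.5%/12 = 1.625% = 0.01625.
While 5% of the post-interest balance exceeds $30.00, each month B ← (B·(1+r))·(1 − 0.05), i.e. B shrinks by the factor (1+r)·0.95 = 0.96544.
This holds for months 1–50. Entering month 51 the balance is $585.72; 5% of the post-interest balance is now below $30.00, so the flat $30.00 minimum applies from here.
From month 51 a fixed $30.00 at rate r clears $585.72 in 24 more payments. Total: 50 + 24 = 74 months.

74 months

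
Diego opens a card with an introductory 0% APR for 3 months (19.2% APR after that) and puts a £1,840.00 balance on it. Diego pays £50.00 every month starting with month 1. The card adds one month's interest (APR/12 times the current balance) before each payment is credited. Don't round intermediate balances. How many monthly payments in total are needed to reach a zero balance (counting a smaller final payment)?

Promo months 1–3 at r₀ = 0%/12 = 0; months 4+ at r₁ = 19.2%/12 = 0.016.
After month 3 (no interest yet): B = £1,840.00 − 3·£50.00 = £1,690.00.
Then at r₁ with £50.00/mo: n₂ = −ln(1 − r₁·B/P)/ln(1+r₁) ≈ 49.03 → 50 more payments.

53 payments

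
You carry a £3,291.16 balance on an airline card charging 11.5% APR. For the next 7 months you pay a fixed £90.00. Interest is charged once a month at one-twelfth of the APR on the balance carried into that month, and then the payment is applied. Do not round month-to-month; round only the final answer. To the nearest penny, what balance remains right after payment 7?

£2,869.99

Monthly rate r = 11.5%/12 = 0.958333% = 0.00958333.
Each month: B ← B·(1+r) − £90.00.
Month 1: interest £31.54; balance after payment £3,232.70.
Month 2: interest £30.98; balance after payment £3,173.68.
Month 3: interest £30.41; balance after payment £3,114.09.
Month 4: interest £29.84; balance after payment £3,053.94.
Month 5: interest £29.27; balance after payment £2,993.21.
Month 6: interest £28.68; balance after payment £2,931.89.
Month 7: interest £28.10; balance after payment £2,869.99.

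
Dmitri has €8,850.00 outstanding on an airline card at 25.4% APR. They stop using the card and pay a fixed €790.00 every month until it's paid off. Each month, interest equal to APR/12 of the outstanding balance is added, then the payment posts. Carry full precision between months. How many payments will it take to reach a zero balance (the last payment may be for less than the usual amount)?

13 payments

Monthly rate r = 25.4%/12 = 2.11667% = 0.0211667.
Recurrence: B ← B·(1+r) − €790.00.
Month 1: interest €187.32; balance after payment €8,247.33.
Month 2: interest €174.57; balance after payment €7,631.89.
Closed form: n = −ln(1 − rB₀/P)/ln(1+r) = −ln(0.76288)/ln(1.02117) ≈ 12.922, so the balance reaches zero during payment 13.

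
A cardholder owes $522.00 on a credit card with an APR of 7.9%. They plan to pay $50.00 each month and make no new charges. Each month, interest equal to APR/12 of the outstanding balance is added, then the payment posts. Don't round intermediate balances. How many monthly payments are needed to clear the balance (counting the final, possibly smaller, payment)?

Monthly rate r = 7.9%/12 = 0.658333% = 0.00658333.
Recurrence: B ← B·(1+r) − $50.00.
Month 1: interest $3.44; balance after payment $475.44.
Month 2: interest $3.13; balance after payment $428.57.
Closed form: n = −ln(1 − rB₀/P)/ln(1+r) = −ln(0.93127)/ln(1.00658) ≈ 10.852, so the balance reaches zero during payment 11.

11 months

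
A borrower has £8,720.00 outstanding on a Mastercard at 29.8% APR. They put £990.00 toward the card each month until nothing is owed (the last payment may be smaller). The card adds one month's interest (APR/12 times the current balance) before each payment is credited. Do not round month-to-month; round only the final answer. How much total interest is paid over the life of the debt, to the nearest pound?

£1,243

Monthly rate r = 29.8%/12 = 2.48333% = 0.0248333.
Payoff takes n = ⌈−ln(1 − rB₀/P)/ln(1+r)⌉ = ⌈10.063⌉ = 11 payments; the last is £62.85.
Total paid = 10·£990.00 + £62.85 = £9,962.85.
Total interest = total paid − principal = £9,962.85 − £8,720.00 = £1,242.85.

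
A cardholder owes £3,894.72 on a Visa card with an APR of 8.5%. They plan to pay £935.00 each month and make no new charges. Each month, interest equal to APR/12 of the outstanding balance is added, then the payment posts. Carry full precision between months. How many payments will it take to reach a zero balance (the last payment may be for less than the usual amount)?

Monthly rate r = 8.5%/12 = 0.708333% = 0.00708333.
Recurrence: B ← B·(1+r) − £935.00.
Month 1: interest £27.59; balance after payment £2,987.31.
Month 2: interest £21.16; balance after payment £2,073.47.
Month 3: interest £14.69; balance after payment £1,153.15.
Month 4: interest £8.17; balance after payment £226.32.
Month 5: interest £1.60; balance after payment £0.00.

5 payments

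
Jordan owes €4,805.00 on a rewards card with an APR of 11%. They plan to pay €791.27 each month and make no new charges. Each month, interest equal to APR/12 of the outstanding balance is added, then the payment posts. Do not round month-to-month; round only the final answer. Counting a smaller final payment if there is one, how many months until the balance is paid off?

Monthly rate r = 11%/12 = 0.916667% = 0.00916667.
Recurrence: B ← B·(1+r) − €791.27.
Month 1: interest €44.05; balance after payment €4,057.78.
Month 2: interest €37.20; balance after payment €3,303.70.
Closed form: n = −ln(1 − rB₀/P)/ln(1+r) = −ln(0.94434)/ln(1.00917) ≈ 6.277, so the balance reaches zero during payment 7.

7 months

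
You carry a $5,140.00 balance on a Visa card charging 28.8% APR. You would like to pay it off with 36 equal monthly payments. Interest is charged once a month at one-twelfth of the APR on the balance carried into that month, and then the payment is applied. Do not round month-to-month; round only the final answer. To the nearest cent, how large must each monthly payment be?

Monthly rate r = 28.8%/12 = 2.4% = 0.024.
Level-payment amortization: P = B₀·r / (1 − (1+r)^(−n)) = 5140.00·0.024 / (1 − 1.024^(−36)).
Denominator 1 − (1+r)^(−36) = 0.574204016.
P = 123.36 / 0.574204016 ≈ 214.84.

$214.84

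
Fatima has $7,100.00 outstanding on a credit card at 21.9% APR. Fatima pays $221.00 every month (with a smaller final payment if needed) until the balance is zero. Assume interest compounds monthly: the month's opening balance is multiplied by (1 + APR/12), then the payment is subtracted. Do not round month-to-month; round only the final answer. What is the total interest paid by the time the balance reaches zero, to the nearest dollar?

Monthly rate r = 21.9%/12 = 1.825% = 0.01825.
Payoff takes n = ⌈−ln(1 − rB₀/P)/ln(1+r)⌉ = ⌈48.804⌉ = 49 payments; the last is $178.01.
Total paid = 48·$221.00 + $178.01 = $10,786.01.
Total interest = total paid − principal = $10,786.01 − $7,100.00 = $3,686.01.

$3,686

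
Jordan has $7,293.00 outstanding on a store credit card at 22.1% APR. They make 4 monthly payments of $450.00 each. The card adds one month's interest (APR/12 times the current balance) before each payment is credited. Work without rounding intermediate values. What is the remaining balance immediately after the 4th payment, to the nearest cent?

Monthly rate r = 22.1%/12 = 1.84167% = 0.0184167.
Each month: B ← B·(1+r) − $450.00.
Month 1: interest $134.31; balance after payment $6,977.31.
Month 2: interest $128.50; balance after payment $6,655.81.
Month 3: interest $122.58; balance after payment $6,328.39.
Month 4: interest $116.55; balance after payment $5,994.94.

$5,994.94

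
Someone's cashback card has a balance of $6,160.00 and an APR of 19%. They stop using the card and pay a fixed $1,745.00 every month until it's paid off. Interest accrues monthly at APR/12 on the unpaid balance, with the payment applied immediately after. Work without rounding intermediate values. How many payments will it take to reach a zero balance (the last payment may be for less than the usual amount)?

Monthly rate r = 19%/12 = 1.58333% = 0.0158333.
Recurrence: B ← B·(1+r) − $1,745.00.
Month 1: interest $97.53; balance after payment $4,512.53.
Month 2: interest $71.45; balance after payment $2,838.98.
Month 3: interest $44.95; balance after payment $1,138.93.
Month 4: interest $18.03; balance after payment $0.00.

4 months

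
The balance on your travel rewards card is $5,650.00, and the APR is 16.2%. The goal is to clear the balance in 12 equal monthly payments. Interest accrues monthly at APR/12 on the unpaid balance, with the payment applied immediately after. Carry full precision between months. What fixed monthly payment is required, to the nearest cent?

$513.16

Monthly rate r = 16.2%/12 = 1.35% = 0.0135.
Level-payment amortization: P = B₀·r / (1 − (1+r)^(−n)) = 5650.00·0.0135 / (1 − 1.0135^(−12)).
Denominator 1 − (1+r)^(−12) = 0.148636624.
P = 76.275 / 0.148636624 ≈ 513.16.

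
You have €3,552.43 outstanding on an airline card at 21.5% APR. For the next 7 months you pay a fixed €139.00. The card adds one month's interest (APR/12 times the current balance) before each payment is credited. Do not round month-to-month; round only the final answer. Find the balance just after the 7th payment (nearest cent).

Monthly rate r = 21.5%/12 = 1.79167% = 0.0179167.
Each month: B ← B·(1+r) − €139.00.
Month 1: interest €63.65; balance after payment €3,477.08.
Month 2: interest €62.30; balance after payment €3,400.38.
Month 3: interest €60.92; balance after payment €3,322.30.
Month 4: interest €59.52; balance after payment €3,242.82.
Month 5: interest €58.10; balance after payment €3,161.92.
Month 6: interest €56.65; balance after payment €3,079.57.
Month 7: interest €55.18; balance after payment €2,995.75.

€2,995.75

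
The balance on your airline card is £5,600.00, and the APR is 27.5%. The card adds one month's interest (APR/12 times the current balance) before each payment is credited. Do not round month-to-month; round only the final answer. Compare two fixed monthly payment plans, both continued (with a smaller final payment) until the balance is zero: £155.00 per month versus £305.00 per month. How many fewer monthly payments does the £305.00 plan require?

53 fewer payments

Monthly rate r = 27.5%/12 = 2.29167% = 0.0229167.
At £155.00/mo: n = ⌈−ln(1 − rB₀/P)/ln(1+r)⌉ = 78 payments (last £105.34); total interest = total paid − £5,600.00 = £6,440.34.
At £305.00/mo: 25 payments (last £30.66); total interest £1,750.66.
Payments saved = 78 − 25 = 53.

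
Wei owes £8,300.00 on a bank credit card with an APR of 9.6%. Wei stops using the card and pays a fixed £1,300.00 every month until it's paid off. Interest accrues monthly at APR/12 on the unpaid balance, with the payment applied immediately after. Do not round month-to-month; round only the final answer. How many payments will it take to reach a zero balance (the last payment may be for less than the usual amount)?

Monthly rate r = 9.6%/12 = 0.8% = 0.008.
Recurrence: B ← B·(1+r) − £1,300.00.
Month 1: interest £66.40; balance after payment £7,066.40.
Month 2: interest £56.53; balance after payment £5,822.93.
Closed form: n = −ln(1 − rB₀/P)/ln(1+r) = −ln(0.94892)/ln(1.008) ≈ 6.580, so the balance reaches zero during payment 7.

7 payments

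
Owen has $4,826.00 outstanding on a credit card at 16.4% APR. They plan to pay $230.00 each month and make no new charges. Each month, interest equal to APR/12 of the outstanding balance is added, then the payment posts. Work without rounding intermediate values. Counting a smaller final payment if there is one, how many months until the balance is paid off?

25 payments

Monthly rate r = 16.4%/12 = 1.36667% = 0.0136667.
Recurrence: B ← B·(1+r) − $230.00.
Month 1: interest $65.96; balance after payment $4,661.96.
Month 2: interest $63.71; balance after payment $4,495.67.
Closed form: n = −ln(1 − rB₀/P)/ln(1+r) = −ln(0.71324)/ln(1.01367) ≈ 24.896, so the balance reaches zero during payment 25.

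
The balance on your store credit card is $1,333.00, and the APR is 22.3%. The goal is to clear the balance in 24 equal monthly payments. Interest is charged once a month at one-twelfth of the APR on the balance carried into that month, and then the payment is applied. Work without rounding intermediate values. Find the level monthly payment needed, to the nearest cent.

$69.35

Monthly rate r = 22.3%/12 = 1.85833% = 0.0185833.
Level-payment amortization: P = B₀·r / (1 − (1+r)^(−n)) = 1333.00·0.0185833 / (1 − 1.01858^(−24)).
Denominator 1 − (1+r)^(−24) = 0.357190298.
P = 24.7716 / 0.357190298 ≈ 69.35.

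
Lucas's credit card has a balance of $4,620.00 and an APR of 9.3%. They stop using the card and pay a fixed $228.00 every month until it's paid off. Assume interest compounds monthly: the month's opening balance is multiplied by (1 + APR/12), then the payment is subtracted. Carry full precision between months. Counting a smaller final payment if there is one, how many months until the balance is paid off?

23 months

Monthly rate r = 9.3%/12 = 0.775% = 0.00775.
Recurrence: B ← B·(1+r) − $228.00.
Month 1: interest $35.81; balance after payment $4,427.81.
Month 2: interest $34.32; balance after payment $4,234.12.
Closed form: n = −ln(1 − rB₀/P)/ln(1+r) = −ln(0.84296)/ln(1.00775) ≈ 22.129, so the balance reaches zero during payment 23.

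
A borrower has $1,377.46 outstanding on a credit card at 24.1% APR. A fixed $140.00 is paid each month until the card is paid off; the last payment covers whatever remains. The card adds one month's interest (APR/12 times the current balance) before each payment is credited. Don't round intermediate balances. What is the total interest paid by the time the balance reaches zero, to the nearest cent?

$172.63

Monthly rate r = 24.1%/12 = 2.00833% = 0.0200833.
Payoff takes n = ⌈−ln(1 − rB₀/P)/ln(1+r)⌉ = ⌈11.071⌉ = 12 payments; the last is $10.09.
Total paid = 11·$140.00 + $10.09 = $1,550.09.
Total interest = total paid − principal = $1,550.09 − $1,377.46 = $172.63.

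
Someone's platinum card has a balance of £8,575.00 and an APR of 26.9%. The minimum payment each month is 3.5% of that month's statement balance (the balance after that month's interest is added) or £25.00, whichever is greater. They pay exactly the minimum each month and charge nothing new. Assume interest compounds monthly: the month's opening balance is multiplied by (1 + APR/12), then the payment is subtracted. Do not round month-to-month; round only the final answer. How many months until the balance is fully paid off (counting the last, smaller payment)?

231 months

Monthly rate r = 26.9%/12 = 2.24167% = 0.0224167.
While 3.5% of the post-interest balance exceeds £25.00, each month B ← (B·(1+r))·(1 − 0.035), i.e. B shrinks by the factor (1+r)·0.965 = 0.98663.
This holds for months 1–187. Entering month 188 the balance is £692.25; 3.5% of the post-interest balance is now below £25.00, so the flat £25.00 minimum applies from here.
From month 188 a fixed £25.00 at rate r clears £692.25 in 44 more payments. Total: 187 + 44 = 231 months.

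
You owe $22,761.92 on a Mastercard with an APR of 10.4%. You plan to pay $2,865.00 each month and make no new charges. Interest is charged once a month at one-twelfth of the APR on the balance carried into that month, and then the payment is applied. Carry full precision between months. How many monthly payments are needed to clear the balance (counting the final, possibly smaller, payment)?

Monthly rate r = 10.4%/12 = 0.866667% = 0.00866667.
Recurrence: B ← B·(1+r) − $2,865.00.
Month 1: interest $197.27; balance after payment $20,094.19.
Month 2: interest $174.15; balance after payment $17,403.34.
Closed form: n = −ln(1 − rB₀/P)/ln(1+r) = −ln(0.93114)/ln(1.00867) ≈ 8.267, so the balance reaches zero during payment 9.

9 payments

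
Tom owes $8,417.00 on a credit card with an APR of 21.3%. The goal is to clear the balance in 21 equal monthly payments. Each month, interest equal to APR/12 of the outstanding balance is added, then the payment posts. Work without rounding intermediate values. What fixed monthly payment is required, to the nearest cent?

Monthly rate r = 21.3%/12 = 1.775% = 0.01775.
Level-payment amortization: P = B₀·r / (1 − (1+r)^(−n)) = 8417.00·0.01775 / (1 − 1.01775^(−21)).
Denominator 1 − (1+r)^(−21) = 0.308906723.
P = 149.402 / 0.308906723 ≈ 483.65.

$483.65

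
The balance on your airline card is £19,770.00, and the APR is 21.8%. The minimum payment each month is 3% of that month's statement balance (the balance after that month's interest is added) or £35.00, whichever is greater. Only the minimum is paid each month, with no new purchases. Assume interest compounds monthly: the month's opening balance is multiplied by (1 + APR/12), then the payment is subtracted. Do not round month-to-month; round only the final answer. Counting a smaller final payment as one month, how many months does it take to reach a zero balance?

279 months

Monthly rate r = 21.8%/12 = 1.81667% = 0.0181667.
While 3% of the post-interest balance exceeds £35.00, each month B ← (B·(1+r))·(1 − 0.03), i.e. B shrinks by the factor (1+r)·0.97 = 0.98762.
This holds for months 1–229. Entering month 230 the balance is £1,140.92; 3% of the post-interest balance is now below £35.00, so the flat £35.00 minimum applies from here.
From month 230 a fixed £35.00 at rate r clears £1,140.92 in 50 more payments. Total: 229 + 50 = 279 months.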